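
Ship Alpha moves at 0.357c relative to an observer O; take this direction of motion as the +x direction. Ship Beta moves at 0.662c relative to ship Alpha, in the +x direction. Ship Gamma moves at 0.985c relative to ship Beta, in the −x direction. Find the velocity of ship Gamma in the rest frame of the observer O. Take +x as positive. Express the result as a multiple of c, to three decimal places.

-0.855c

Apply u = (u' + v)/(1 + u'v/c²) successively, working outward toward the observer O.
Start: velocity of ship Alpha relative to the observer O = 0.3570c.
Compose with ship Beta (u' = 0.662 in ship Alpha frame): u_1 = (0.662 + 0.357) / (1 + 0.662·0.357) = 1.0190/1.2363 = 0.8242.
Compose with ship Gamma (u' = -0.985 in ship Beta frame): u_2 = (-0.985 + 0.824) / (1 + (-0.985)·0.824) = -0.1608/0.1882 = -0.8546.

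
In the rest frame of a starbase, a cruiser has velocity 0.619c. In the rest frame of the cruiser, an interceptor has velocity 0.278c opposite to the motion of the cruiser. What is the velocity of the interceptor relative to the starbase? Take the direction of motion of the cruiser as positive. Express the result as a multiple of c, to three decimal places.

With v = 0.619 and u' = -0.278 (in units of c),
u = (u' + v)/(1 + u'v/c²):
u = (-0.278 + 0.619) / (1 + (-0.278)·0.619) = 0.3410/0.8279 = 0.4119

+0.412c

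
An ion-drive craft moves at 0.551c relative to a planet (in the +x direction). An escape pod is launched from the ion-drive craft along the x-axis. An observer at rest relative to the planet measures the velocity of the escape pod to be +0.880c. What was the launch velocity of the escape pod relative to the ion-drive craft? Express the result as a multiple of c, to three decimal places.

+0.639c

Invert the composition law: u' = (u − v)/(1 − uv/c²).
u' = (0.880 − 0.551) / (1 − (0.880)(0.551)) = 0.3290/0.5151 = 0.6387.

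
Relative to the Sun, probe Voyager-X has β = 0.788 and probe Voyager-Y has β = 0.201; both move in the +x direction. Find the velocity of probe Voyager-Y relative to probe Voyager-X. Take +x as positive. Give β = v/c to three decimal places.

β = -0.697

β_A = 0.788, β_B = 0.201.
Transform to A's frame with the inverse velocity-addition law: u' = (u − v)/(1 − uv/c²), taking u = β_B and v = β_A.
u' = (0.201 − 0.788) / (1 − (0.788)(0.201)) = -0.5870/0.8416 = -0.6975.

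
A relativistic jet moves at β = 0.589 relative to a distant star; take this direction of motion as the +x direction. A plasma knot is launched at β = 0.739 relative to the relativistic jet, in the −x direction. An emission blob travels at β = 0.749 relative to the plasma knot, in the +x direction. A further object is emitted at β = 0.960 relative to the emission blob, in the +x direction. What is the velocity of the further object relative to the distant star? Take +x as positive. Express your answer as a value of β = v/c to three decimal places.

β = +0.990

Apply u = (u' + v)/(1 + u'v/c²) successively, working outward toward the distant star.
Start: velocity of the relativistic jet relative to the distant star = 0.5890c.
Compose with the plasma knot (u' = -0.739 in the relativistic jet frame): u_1 = (-0.739 + 0.589) / (1 + (-0.739)·0.589) = -0.1500/0.5647 = -0.2656.
Compose with the emission blob (u' = 0.749 in the plasma knot frame): u_2 = (0.749 + (-0.266)) / (1 + 0.749·(-0.266)) = 0.4834/0.8011 = 0.6034.
Compose with the further object (u' = 0.960 in the emission blob frame): u_3 = (0.960 + 0.603) / (1 + 0.960·0.603) = 1.5634/1.5793 = 0.9900.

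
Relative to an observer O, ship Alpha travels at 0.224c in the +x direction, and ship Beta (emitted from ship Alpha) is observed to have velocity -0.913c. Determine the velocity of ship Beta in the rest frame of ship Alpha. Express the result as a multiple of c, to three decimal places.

Invert the composition law: u' = (u − v)/(1 − uv/c²).
u' = (-0.913 − 0.224) / (1 − (-0.913)(0.224)) = -1.1370/1.2045 = -0.9440.

-0.944c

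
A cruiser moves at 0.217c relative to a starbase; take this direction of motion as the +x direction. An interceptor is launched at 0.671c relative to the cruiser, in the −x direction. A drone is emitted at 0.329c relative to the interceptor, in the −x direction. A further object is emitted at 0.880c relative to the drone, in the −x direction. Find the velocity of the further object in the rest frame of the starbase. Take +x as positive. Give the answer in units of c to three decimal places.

-0.980c

Apply u = (u' + v)/(1 + u'v/c²) successively, working outward toward the starbase.
Start: velocity of the cruiser relative to the starbase = 0.2170c.
Compose with the interceptor (u' = -0.671 in the cruiser frame): u_1 = (-0.671 + 0.217) / (1 + (-0.671)·0.217) = -0.4540/0.8544 = -0.5314.
Compose with the drone (u' = -0.329 in the interceptor frame): u_2 = (-0.329 + (-0.531)) / (1 + (-0.329)·(-0.531)) = -0.8604/1.1748 = -0.7323.
Compose with the further object (u' = -0.880 in the drone frame): u_3 = (-0.880 + (-0.732)) / (1 + (-0.880)·(-0.732)) = -1.6123/1.6445 = -0.9805.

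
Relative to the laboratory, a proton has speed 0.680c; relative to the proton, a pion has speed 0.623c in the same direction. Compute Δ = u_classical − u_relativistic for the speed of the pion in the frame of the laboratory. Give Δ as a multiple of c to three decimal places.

Galilean: u_cl = 0.623 + 0.680 = 1.3030.
Relativistic: u_rel = (0.623 + 0.680) / (1 + 0.623·0.680) = 1.3030/1.4236 = 0.9153.
Δ = 1.3030 − 0.9153 = 0.3877.
(The classical prediction exceeds c; the relativistic result does not.)

Δ = 0.388c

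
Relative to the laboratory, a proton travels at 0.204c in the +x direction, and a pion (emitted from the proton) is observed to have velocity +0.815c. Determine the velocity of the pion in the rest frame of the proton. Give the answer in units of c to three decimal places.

Invert the composition law: u' = (u − v)/(1 − uv/c²).
u' = (0.815 − 0.204) / (1 − (0.815)(0.204)) = 0.6110/0.8337 = 0.7328.

+0.733c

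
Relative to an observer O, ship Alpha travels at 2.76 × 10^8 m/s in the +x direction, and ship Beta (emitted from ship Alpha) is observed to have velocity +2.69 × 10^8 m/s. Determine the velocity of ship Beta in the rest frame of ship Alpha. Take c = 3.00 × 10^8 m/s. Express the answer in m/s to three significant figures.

v = 0.920c, u = 0.897c.
Invert the composition law: u' = (u − v)/(1 − uv/c²).
u' = (0.897 − 0.920) / (1 − (0.897)(0.920)) = -0.0233/0.1751 = -0.1333.
u' = -0.1333 × 3.00 × 10^8 m/s.

-4.00 × 10^7 m/s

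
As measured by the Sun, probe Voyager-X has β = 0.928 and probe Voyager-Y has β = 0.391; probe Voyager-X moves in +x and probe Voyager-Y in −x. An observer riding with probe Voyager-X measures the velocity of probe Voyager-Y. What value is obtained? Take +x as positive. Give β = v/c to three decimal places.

β = -0.968

β_A = 0.928, β_B = -0.391.
Transform to A's frame with the inverse velocity-addition law: u' = (u − v)/(1 − uv/c²), taking u = β_B and v = β_A.
u' = (-0.391 − 0.928) / (1 − (0.928)(-0.391)) = -1.3190/1.3628 = -0.9678.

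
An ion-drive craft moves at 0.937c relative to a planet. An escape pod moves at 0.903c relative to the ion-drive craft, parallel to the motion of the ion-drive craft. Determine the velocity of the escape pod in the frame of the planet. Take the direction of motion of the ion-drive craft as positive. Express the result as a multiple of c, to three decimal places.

0.997c

With v = 0.937 and u' = 0.903 (in units of c),
u = (u' + v)/(1 + u'v/c²):
u = (0.903 + 0.937) / (1 + 0.903·0.937) = 1.8400/1.8461 = 0.9967
(Galilean addition would give +1.840c, exceeding c.)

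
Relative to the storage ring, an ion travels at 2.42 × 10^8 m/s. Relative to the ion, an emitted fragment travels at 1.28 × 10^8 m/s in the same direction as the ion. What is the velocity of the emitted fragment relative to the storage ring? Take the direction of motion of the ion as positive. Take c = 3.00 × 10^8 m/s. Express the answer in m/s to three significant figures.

2.75 × 10^8 m/s

In units of c (dividing by 3.00 × 10^8 m/s): v = 0.807, u' = 0.427.
u = (u' + v)/(1 + u'v/c²):
u = (0.427 + 0.807) / (1 + 0.427·0.807) = 1.2333/1.3442 = 0.9175
(Galilean addition would give +1.233c, exceeding c.)
Converting back: u = 0.9175 × 3.00 × 10^8 m/s.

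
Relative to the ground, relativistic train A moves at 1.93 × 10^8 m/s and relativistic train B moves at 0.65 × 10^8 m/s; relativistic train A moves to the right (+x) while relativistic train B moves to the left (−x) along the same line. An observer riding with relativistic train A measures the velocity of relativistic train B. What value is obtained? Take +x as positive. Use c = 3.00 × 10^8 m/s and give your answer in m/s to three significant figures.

β_A = 0.643, β_B = -0.217 (dividing each by c = 3.00 × 10^8 m/s).
Transform to A's frame with the inverse velocity-addition law: u' = (u − v)/(1 − uv/c²), taking u = β_B and v = β_A.
u' = (-0.217 − 0.643) / (1 − (0.643)(-0.217)) = -0.8600/1.1394 = -0.7548.
u' = -0.7548 × 3.00 × 10^8 m/s.

-2.26 × 10^8 m/s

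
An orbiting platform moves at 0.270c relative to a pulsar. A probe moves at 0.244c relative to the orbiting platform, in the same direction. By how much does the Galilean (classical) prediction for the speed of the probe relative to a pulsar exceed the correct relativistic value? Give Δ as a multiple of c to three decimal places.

Δ = 0.032c

Galilean: u_cl = 0.244 + 0.270 = 0.5140.
Relativistic: u_rel = (0.244 + 0.270) / (1 + 0.244·0.270) = 0.5140/1.0659 = 0.4822.
Δ = 0.5140 − 0.4822 = 0.0318.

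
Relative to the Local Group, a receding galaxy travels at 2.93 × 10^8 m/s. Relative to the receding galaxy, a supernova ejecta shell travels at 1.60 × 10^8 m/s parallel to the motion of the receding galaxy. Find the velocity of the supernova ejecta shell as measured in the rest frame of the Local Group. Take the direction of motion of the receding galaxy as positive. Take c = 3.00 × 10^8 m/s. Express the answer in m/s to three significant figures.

2.98 × 10^8 m/s

In units of c (dividing by 3.00 × 10^8 m/s): v = 0.977, u' = 0.533.
u = (u' + v)/(1 + u'v/c²):
u = (0.533 + 0.977) / (1 + 0.533·0.977) = 1.5100/1.5209 = 0.9928
Converting back: u = 0.9928 × 3.00 × 10^8 m/s.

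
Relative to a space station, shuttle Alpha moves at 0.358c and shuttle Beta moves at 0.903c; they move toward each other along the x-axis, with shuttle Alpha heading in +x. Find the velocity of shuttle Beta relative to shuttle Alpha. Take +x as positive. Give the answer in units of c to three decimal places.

β_A = 0.358, β_B = -0.903.
Transform to A's frame with the inverse velocity-addition law: u' = (u − v)/(1 − uv/c²), taking u = β_B and v = β_A.
u' = (-0.903 − 0.358) / (1 − (0.358)(-0.903)) = -1.2610/1.3233 = -0.9529.

-0.953c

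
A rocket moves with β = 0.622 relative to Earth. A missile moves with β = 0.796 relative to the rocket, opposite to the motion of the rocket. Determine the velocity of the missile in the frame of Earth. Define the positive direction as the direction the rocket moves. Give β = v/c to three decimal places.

β = -0.345

With v = 0.622 and u' = -0.796 (in units of c),
u = (u' + v)/(1 + u'v/c²):
u = (-0.796 + 0.622) / (1 + (-0.796)·0.622) = -0.1740/0.5049 = -0.3446
(Galilean addition would give -0.174c.)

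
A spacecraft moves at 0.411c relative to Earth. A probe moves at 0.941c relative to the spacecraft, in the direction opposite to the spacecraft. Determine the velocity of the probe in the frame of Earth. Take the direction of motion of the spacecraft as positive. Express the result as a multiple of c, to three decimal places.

-0.864c

With v = 0.411 and u' = -0.941 (in units of c),
u = (u' + v)/(1 + u'v/c²):
u = (-0.941 + 0.411) / (1 + (-0.941)·0.411) = -0.5300/0.6132 = -0.8642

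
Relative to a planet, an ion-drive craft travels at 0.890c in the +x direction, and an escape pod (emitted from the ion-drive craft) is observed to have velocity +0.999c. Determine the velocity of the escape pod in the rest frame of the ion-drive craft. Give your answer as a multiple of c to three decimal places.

+0.983c

Invert the composition law: u' = (u − v)/(1 − uv/c²).
u' = (0.999 − 0.890) / (1 − (0.999)(0.890)) = 0.1090/0.1109 = 0.9830.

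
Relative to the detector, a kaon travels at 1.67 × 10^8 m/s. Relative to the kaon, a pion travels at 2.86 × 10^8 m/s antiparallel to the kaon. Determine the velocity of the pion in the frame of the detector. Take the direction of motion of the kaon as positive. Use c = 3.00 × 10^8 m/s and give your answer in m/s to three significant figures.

-2.54 × 10^8 m/s

In units of c (dividing by 3.00 × 10^8 m/s): v = 0.557, u' = -0.953.
u = (u' + v)/(1 + u'v/c²):
u = (-0.953 + 0.557) / (1 + (-0.953)·0.557) = -0.3967/0.4693 = -0.8452
Converting back: u = -0.8452 × 3.00 × 10^8 m/s.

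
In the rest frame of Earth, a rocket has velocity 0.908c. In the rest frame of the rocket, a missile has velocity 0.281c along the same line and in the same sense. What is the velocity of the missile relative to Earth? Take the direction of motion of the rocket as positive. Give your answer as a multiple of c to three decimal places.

0.947c

With v = 0.908 and u' = 0.281 (in units of c),
u = (u' + v)/(1 + u'v/c²):
u = (0.281 + 0.908) / (1 + 0.281·0.908) = 1.1890/1.2551 = 0.9473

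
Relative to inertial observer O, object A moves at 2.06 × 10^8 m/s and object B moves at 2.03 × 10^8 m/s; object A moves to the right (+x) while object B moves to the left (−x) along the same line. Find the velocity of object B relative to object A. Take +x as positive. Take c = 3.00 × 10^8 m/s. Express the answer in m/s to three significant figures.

β_A = 0.687, β_B = -0.677 (dividing each by c = 3.00 × 10^8 m/s).
Transform to A's frame with the inverse velocity-addition law: u' = (u − v)/(1 − uv/c²), taking u = β_B and v = β_A.
u' = (-0.677 − 0.687) / (1 − (0.687)(-0.677)) = -1.3633/1.4646 = -0.9308.
u' = -0.9308 × 3.00 × 10^8 m/s.

-2.79 × 10^8 m/s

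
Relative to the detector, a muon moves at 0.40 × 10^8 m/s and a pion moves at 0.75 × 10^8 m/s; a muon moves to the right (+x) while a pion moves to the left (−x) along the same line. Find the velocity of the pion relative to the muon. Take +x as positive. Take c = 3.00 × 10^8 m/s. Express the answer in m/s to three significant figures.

β_A = 0.133, β_B = -0.250 (dividing each by c = 3.00 × 10^8 m/s).
Transform to A's frame with the inverse velocity-addition law: u' = (u − v)/(1 − uv/c²), taking u = β_B and v = β_A.
u' = (-0.250 − 0.133) / (1 − (0.133)(-0.250)) = -0.3833/1.0333 = -0.3710.
u' = -0.3710 × 3.00 × 10^8 m/s.

-1.11 × 10^8 m/s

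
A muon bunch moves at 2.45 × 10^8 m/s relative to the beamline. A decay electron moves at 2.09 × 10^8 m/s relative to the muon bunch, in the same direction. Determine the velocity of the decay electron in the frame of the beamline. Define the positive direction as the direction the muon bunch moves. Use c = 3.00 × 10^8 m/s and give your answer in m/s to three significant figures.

In units of c (dividing by 3.00 × 10^8 m/s): v = 0.817, u' = 0.697.
u = (u' + v)/(1 + u'v/c²):
u = (0.697 + 0.817) / (1 + 0.697·0.817) = 1.5133/1.5689 = 0.9646
(Galilean addition would give +1.513c, exceeding c.)
Converting back: u = 0.9646 × 3.00 × 10^8 m/s.

2.89 × 10^8 m/s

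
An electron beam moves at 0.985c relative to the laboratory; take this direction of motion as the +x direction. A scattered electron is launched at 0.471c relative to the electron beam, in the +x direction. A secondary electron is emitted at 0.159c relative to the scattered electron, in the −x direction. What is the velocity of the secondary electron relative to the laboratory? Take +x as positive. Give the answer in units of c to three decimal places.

Apply u = (u' + v)/(1 + u'v/c²) successively, working outward toward the laboratory.
Start: velocity of the electron beam relative to the laboratory = 0.9850c.
Compose with the scattered electron (u' = 0.471 in the electron beam frame): u_1 = (0.471 + 0.985) / (1 + 0.471·0.985) = 1.4560/1.4639 = 0.9946.
Compose with the secondary electron (u' = -0.159 in the scattered electron frame): u_2 = (-0.159 + 0.995) / (1 + (-0.159)·0.995) = 0.8356/0.8419 = 0.9925.

+0.993c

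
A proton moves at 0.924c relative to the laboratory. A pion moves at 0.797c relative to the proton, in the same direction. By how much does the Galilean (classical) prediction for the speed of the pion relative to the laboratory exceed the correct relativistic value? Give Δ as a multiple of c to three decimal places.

Galilean: u_cl = 0.797 + 0.924 = 1.7210.
Relativistic: u_rel = (0.797 + 0.924) / (1 + 0.797·0.924) = 1.7210/1.7364 = 0.9911.
Δ = 1.7210 − 0.9911 = 0.7299.
(The classical prediction exceeds c; the relativistic result does not.)

Δ = 0.730c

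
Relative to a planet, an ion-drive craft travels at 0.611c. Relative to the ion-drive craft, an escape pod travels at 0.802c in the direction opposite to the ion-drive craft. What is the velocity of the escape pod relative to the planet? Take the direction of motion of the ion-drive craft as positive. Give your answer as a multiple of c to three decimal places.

-0.375c

With v = 0.611 and u' = -0.802 (in units of c),
u = (u' + v)/(1 + u'v/c²):
u = (-0.802 + 0.611) / (1 + (-0.802)·0.611) = -0.1910/0.5100 = -0.3745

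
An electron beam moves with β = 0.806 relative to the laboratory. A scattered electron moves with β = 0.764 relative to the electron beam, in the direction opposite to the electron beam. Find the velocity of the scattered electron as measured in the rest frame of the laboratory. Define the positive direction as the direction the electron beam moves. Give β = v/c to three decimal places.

β = +0.109

With v = 0.806 and u' = -0.764 (in units of c),
u = (u' + v)/(1 + u'v/c²):
u = (-0.764 + 0.806) / (1 + (-0.764)·0.806) = 0.0420/0.3842 = 0.1093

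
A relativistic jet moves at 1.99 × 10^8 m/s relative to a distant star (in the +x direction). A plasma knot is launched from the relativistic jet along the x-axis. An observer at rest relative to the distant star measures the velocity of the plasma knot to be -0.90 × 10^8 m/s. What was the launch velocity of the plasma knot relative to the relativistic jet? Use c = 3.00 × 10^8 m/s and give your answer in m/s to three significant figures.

v = 0.663c, u = -0.300c.
Invert the composition law: u' = (u − v)/(1 − uv/c²).
u' = (-0.300 − 0.663) / (1 − (-0.300)(0.663)) = -0.9633/1.1990 = -0.8034.
u' = -0.8034 × 3.00 × 10^8 m/s.

-2.41 × 10^8 m/s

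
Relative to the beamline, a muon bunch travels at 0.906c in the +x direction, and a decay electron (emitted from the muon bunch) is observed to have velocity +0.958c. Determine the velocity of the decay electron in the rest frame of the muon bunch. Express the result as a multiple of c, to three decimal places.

Invert the composition law: u' = (u − v)/(1 − uv/c²).
u' = (0.958 − 0.906) / (1 − (0.958)(0.906)) = 0.0520/0.1321 = 0.3938.

+0.394c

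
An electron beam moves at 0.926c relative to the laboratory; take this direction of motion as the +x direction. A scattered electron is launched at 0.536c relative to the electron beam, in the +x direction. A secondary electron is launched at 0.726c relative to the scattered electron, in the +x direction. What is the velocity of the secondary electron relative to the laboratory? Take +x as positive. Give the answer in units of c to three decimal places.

0.996c

Apply u = (u' + v)/(1 + u'v/c²) successively, working outward toward the laboratory.
Start: velocity of the electron beam relative to the laboratory = 0.9260c.
Compose with the scattered electron (u' = 0.536 in the electron beam frame): u_1 = (0.536 + 0.926) / (1 + 0.536·0.926) = 1.4620/1.4963 = 0.9771.
Compose with the secondary electron (u' = 0.726 in the scattered electron frame): u_2 = (0.726 + 0.977) / (1 + 0.726·0.977) = 1.7031/1.7093 = 0.9963.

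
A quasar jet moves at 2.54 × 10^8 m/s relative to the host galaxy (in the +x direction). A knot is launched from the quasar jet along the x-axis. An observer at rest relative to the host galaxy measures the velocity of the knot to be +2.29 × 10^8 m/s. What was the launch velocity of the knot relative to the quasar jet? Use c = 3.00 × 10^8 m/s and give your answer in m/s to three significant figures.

-7.07 × 10^7 m/s

v = 0.847c, u = 0.763c.
Invert the composition law: u' = (u − v)/(1 − uv/c²).
u' = (0.763 − 0.847) / (1 − (0.763)(0.847)) = -0.0833/0.3537 = -0.2356.
u' = -0.2356 × 3.00 × 10^8 m/s.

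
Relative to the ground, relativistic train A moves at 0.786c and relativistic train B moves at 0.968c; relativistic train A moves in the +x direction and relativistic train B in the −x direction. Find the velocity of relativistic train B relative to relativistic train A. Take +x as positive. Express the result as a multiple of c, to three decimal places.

β_A = 0.786, β_B = -0.968.
Transform to A's frame with the inverse velocity-addition law: u' = (u − v)/(1 − uv/c²), taking u = β_B and v = β_A.
u' = (-0.968 − 0.786) / (1 − (0.786)(-0.968)) = -1.7540/1.7608 = -0.9961.

-0.996c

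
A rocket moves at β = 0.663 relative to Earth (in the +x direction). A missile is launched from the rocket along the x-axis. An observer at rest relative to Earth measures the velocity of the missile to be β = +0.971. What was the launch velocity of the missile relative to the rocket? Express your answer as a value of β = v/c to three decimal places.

Invert the composition law: u' = (u − v)/(1 − uv/c²).
u' = (0.971 − 0.663) / (1 − (0.971)(0.663)) = 0.3080/0.3562 = 0.8646.

β = +0.865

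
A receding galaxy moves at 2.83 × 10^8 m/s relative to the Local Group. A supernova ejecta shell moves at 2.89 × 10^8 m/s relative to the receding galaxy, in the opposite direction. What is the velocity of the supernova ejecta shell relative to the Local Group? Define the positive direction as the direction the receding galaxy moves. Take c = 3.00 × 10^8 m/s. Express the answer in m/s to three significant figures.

-6.57 × 10^7 m/s

In units of c (dividing by 3.00 × 10^8 m/s): v = 0.943, u' = -0.963.
u = (u' + v)/(1 + u'v/c²):
u = (-0.963 + 0.943) / (1 + (-0.963)·0.943) = -0.0200/0.0913 = -0.2192
(Galilean addition would give -0.020c.)
Converting back: u = -0.2192 × 3.00 × 10^8 m/s.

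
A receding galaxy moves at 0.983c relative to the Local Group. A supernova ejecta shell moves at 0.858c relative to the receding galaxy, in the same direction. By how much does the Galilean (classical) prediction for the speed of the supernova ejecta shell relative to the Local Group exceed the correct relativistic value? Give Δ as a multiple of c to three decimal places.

Δ = 0.842c

Galilean: u_cl = 0.858 + 0.983 = 1.8410.
Relativistic: u_rel = (0.858 + 0.983) / (1 + 0.858·0.983) = 1.8410/1.8434 = 0.9987.
Δ = 1.8410 − 0.9987 = 0.8423.
(The classical prediction exceeds c; the relativistic result does not.)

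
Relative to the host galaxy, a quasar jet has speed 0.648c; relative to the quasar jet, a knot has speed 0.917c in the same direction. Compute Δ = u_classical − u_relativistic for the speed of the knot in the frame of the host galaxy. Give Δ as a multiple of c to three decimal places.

Δ = 0.583c

Galilean: u_cl = 0.917 + 0.648 = 1.5650.
Relativistic: u_rel = (0.917 + 0.648) / (1 + 0.917·0.648) = 1.5650/1.5942 = 0.9817.
Δ = 1.5650 − 0.9817 = 0.5833.
(The classical prediction exceeds c; the relativistic result does not.)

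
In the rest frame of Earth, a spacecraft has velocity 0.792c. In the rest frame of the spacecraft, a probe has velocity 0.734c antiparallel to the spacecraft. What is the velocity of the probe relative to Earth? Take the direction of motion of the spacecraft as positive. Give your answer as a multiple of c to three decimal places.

With v = 0.792 and u' = -0.734 (in units of c),
u = (u' + v)/(1 + u'v/c²):
u = (-0.734 + 0.792) / (1 + (-0.734)·0.792) = 0.0580/0.4187 = 0.1385
(Galilean addition would give +0.058c.)

+0.139c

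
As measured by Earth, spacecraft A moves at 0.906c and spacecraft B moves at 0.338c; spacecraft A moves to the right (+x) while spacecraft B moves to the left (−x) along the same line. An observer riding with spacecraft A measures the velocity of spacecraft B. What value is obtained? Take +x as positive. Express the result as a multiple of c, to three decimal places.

-0.952c

β_A = 0.906, β_B = -0.338.
Transform to A's frame with the inverse velocity-addition law: u' = (u − v)/(1 − uv/c²), taking u = β_B and v = β_A.
u' = (-0.338 − 0.906) / (1 − (0.906)(-0.338)) = -1.2440/1.3062 = -0.9524.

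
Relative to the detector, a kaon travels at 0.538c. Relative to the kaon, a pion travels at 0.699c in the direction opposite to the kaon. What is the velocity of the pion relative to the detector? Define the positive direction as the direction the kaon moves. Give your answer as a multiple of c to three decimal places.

-0.258c

With v = 0.538 and u' = -0.699 (in units of c),
u = (u' + v)/(1 + u'v/c²):
u = (-0.699 + 0.538) / (1 + (-0.699)·0.538) = -0.1610/0.6239 = -0.2580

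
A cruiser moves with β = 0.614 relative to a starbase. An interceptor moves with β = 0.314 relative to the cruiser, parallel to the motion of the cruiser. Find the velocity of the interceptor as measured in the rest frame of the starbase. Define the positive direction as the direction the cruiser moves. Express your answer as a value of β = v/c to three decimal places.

β = 0.778

With v = 0.614 and u' = 0.314 (in units of c),
u = (u' + v)/(1 + u'v/c²):
u = (0.314 + 0.614) / (1 + 0.314·0.614) = 0.9280/1.1928 = 0.7780
(Galilean addition would give +0.928c.)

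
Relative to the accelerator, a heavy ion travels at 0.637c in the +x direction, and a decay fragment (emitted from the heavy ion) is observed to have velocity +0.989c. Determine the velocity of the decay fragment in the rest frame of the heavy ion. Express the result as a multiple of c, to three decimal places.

Invert the composition law: u' = (u − v)/(1 − uv/c²).
u' = (0.989 − 0.637) / (1 − (0.989)(0.637)) = 0.3520/0.3700 = 0.9513.

+0.951c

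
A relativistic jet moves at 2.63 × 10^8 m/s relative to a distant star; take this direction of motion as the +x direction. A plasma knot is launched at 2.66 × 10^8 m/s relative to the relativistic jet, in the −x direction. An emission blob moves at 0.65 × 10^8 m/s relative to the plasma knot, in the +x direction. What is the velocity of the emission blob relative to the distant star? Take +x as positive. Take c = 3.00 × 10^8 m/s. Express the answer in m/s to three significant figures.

+5.20 × 10^7 m/s

Apply u = (u' + v)/(1 + u'v/c²) successively, working outward toward the distant star.
(Dividing each given speed by c = 3.00 × 10^8 m/s to work in units of c.)
Start: velocity of the relativistic jet relative to the distant star = 0.8767c.
Compose with the plasma knot (u' = -0.887 in the relativistic jet frame): u_1 = (-0.887 + 0.877) / (1 + (-0.887)·0.877) = -0.0100/0.2227 = -0.0449.
Compose with the emission blob (u' = 0.217 in the plasma knot frame): u_2 = (0.217 + (-0.045)) / (1 + 0.217·(-0.045)) = 0.1718/0.9903 = 0.1734.
So u = 0.1734 × 3.00 × 10^8 m/s.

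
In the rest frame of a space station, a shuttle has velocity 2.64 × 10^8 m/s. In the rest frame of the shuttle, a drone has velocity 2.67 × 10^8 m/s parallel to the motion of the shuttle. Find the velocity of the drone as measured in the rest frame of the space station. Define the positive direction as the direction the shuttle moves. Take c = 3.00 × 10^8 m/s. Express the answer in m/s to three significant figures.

2.98 × 10^8 m/s

In units of c (dividing by 3.00 × 10^8 m/s): v = 0.880, u' = 0.890.
u = (u' + v)/(1 + u'v/c²):
u = (0.890 + 0.880) / (1 + 0.890·0.880) = 1.7700/1.7832 = 0.9926
(Galilean addition would give +1.770c, exceeding c.)
Converting back: u = 0.9926 × 3.00 × 10^8 m/s.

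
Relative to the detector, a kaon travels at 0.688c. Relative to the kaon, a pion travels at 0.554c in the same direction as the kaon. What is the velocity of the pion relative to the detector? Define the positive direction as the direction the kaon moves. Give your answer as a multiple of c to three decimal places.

0.899c

With v = 0.688 and u' = 0.554 (in units of c),
u = (u' + v)/(1 + u'v/c²):
u = (0.554 + 0.688) / (1 + 0.554·0.688) = 1.2420/1.3812 = 0.8992
(Galilean addition would give +1.242c, exceeding c.)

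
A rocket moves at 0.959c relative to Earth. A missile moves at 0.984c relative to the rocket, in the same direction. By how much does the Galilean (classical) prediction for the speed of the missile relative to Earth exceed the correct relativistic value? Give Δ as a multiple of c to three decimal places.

Galilean: u_cl = 0.984 + 0.959 = 1.9430.
Relativistic: u_rel = (0.984 + 0.959) / (1 + 0.984·0.959) = 1.9430/1.9437 = 0.9997.
Δ = 1.9430 − 0.9997 = 0.9433.
(The classical prediction exceeds c; the relativistic result does not.)

Δ = 0.943c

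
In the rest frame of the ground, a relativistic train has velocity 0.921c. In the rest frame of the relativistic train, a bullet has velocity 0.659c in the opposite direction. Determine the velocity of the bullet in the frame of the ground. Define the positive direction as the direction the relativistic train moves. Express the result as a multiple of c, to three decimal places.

With v = 0.921 and u' = -0.659 (in units of c),
u = (u' + v)/(1 + u'v/c²):
u = (-0.659 + 0.921) / (1 + (-0.659)·0.921) = 0.2620/0.3931 = 0.6666

+0.667c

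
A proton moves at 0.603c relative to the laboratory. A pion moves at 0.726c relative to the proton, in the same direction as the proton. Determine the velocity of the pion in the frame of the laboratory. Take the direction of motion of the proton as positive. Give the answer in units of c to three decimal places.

With v = 0.603 and u' = 0.726 (in units of c),
u = (u' + v)/(1 + u'v/c²):
u = (0.726 + 0.603) / (1 + 0.726·0.603) = 1.3290/1.4378 = 0.9243
(Galilean addition would give +1.329c, exceeding c.)

0.924c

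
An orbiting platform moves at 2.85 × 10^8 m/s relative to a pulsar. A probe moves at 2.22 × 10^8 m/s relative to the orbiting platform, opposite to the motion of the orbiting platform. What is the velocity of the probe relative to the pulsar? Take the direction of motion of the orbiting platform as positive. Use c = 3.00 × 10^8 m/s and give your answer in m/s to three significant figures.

In units of c (dividing by 3.00 × 10^8 m/s): v = 0.950, u' = -0.740.
u = (u' + v)/(1 + u'v/c²):
u = (-0.740 + 0.950) / (1 + (-0.740)·0.950) = 0.2100/0.2970 = 0.7071
(Galilean addition would give +0.210c.)
Converting back: u = 0.7071 × 3.00 × 10^8 m/s.

+2.12 × 10^8 m/s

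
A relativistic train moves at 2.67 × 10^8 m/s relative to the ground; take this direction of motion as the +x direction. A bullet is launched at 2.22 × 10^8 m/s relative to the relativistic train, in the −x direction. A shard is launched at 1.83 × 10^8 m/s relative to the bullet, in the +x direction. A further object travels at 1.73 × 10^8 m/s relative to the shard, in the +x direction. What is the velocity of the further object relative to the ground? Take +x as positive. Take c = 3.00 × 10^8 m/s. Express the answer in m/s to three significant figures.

Apply u = (u' + v)/(1 + u'v/c²) successively, working outward toward the ground.
(Dividing each given speed by c = 3.00 × 10^8 m/s to work in units of c.)
Start: velocity of the relativistic train relative to the ground = 0.8900c.
Compose with the bullet (u' = -0.740 in the relativistic train frame): u_1 = (-0.740 + 0.890) / (1 + (-0.740)·0.890) = 0.1500/0.3414 = 0.4394.
Compose with the shard (u' = 0.610 in the bullet frame): u_2 = (0.610 + 0.439) / (1 + 0.610·0.439) = 1.0494/1.2680 = 0.8276.
Compose with the further object (u' = 0.577 in the shard frame): u_3 = (0.577 + 0.828) / (1 + 0.577·0.828) = 1.4042/1.4772 = 0.9506.
So u = 0.9506 × 3.00 × 10^8 m/s.

+2.85 × 10^8 m/s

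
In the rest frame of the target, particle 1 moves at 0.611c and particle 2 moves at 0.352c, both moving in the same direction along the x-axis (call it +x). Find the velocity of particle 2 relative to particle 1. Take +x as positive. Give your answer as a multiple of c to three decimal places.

β_A = 0.611, β_B = 0.352.
Transform to A's frame with the inverse velocity-addition law: u' = (u − v)/(1 − uv/c²), taking u = β_B and v = β_A.
u' = (0.352 − 0.611) / (1 − (0.611)(0.352)) = -0.2590/0.7849 = -0.3300.

-0.330c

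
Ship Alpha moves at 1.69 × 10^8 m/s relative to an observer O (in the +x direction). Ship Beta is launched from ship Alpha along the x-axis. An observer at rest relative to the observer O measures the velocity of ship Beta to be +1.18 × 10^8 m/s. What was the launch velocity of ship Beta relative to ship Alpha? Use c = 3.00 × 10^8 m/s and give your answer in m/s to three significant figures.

-6.55 × 10^7 m/s

v = 0.563c, u = 0.393c.
Invert the composition law: u' = (u − v)/(1 − uv/c²).
u' = (0.393 − 0.563) / (1 − (0.393)(0.563)) = -0.1700/0.7784 = -0.2184.
u' = -0.2184 × 3.00 × 10^8 m/s.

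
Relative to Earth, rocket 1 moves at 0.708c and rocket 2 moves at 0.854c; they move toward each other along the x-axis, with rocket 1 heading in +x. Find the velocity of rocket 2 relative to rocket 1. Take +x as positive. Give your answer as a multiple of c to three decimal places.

-0.973c

β_A = 0.708, β_B = -0.854.
Transform to A's frame with the inverse velocity-addition law: u' = (u − v)/(1 − uv/c²), taking u = β_B and v = β_A.
u' = (-0.854 − 0.708) / (1 − (0.708)(-0.854)) = -1.5620/1.6046 = -0.9734.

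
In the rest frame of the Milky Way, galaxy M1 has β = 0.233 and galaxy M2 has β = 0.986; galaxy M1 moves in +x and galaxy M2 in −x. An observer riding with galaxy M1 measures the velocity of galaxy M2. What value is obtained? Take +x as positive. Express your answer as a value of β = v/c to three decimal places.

β = -0.991

β_A = 0.233, β_B = -0.986.
Transform to A's frame with the inverse velocity-addition law: u' = (u − v)/(1 − uv/c²), taking u = β_B and v = β_A.
u' = (-0.986 − 0.233) / (1 − (0.233)(-0.986)) = -1.2190/1.2297 = -0.9913.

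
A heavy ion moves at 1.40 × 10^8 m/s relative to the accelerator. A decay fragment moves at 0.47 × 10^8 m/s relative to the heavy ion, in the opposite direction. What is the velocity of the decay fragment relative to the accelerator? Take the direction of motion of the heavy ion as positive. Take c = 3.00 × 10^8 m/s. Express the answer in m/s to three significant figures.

+1.00 × 10^8 m/s

In units of c (dividing by 3.00 × 10^8 m/s): v = 0.467, u' = -0.157.
u = (u' + v)/(1 + u'v/c²):
u = (-0.157 + 0.467) / (1 + (-0.157)·0.467) = 0.3100/0.9269 = 0.3345
Converting back: u = 0.3345 × 3.00 × 10^8 m/s.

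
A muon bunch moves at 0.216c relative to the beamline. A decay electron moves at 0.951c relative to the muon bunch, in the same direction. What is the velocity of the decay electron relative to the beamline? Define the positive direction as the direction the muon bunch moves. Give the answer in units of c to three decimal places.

0.968c

With v = 0.216 and u' = 0.951 (in units of c),
u = (u' + v)/(1 + u'v/c²):
u = (0.951 + 0.216) / (1 + 0.951·0.216) = 1.1670/1.2054 = 0.9681
(Galilean addition would give +1.167c, exceeding c.)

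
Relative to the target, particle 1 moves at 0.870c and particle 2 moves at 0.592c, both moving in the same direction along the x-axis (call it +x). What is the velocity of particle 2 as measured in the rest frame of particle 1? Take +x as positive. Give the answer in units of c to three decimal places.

-0.573c

β_A = 0.870, β_B = 0.592.
Transform to A's frame with the inverse velocity-addition law: u' = (u − v)/(1 − uv/c²), taking u = β_B and v = β_A.
u' = (0.592 − 0.870) / (1 − (0.870)(0.592)) = -0.2780/0.4850 = -0.5732.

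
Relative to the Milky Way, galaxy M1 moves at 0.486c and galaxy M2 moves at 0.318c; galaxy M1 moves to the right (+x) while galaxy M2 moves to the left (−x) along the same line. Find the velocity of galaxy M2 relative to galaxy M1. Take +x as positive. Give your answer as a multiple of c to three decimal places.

β_A = 0.486, β_B = -0.318.
Transform to A's frame with the inverse velocity-addition law: u' = (u − v)/(1 − uv/c²), taking u = β_B and v = β_A.
u' = (-0.318 − 0.486) / (1 − (0.486)(-0.318)) = -0.8040/1.1545 = -0.6964.

-0.696c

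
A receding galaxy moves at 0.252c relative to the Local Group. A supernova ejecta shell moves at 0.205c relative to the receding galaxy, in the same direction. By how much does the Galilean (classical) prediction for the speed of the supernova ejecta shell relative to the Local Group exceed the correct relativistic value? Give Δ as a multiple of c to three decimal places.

Galilean: u_cl = 0.205 + 0.252 = 0.4570.
Relativistic: u_rel = (0.205 + 0.252) / (1 + 0.205·0.252) = 0.4570/1.0517 = 0.4346.
Δ = 0.4570 − 0.4346 = 0.0224.

Δ = 0.022c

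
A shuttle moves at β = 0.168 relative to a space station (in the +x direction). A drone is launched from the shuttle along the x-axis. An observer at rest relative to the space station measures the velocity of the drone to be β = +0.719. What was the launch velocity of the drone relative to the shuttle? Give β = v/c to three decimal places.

Invert the composition law: u' = (u − v)/(1 − uv/c²).
u' = (0.719 − 0.168) / (1 − (0.719)(0.168)) = 0.5510/0.8792 = 0.6267.

β = +0.627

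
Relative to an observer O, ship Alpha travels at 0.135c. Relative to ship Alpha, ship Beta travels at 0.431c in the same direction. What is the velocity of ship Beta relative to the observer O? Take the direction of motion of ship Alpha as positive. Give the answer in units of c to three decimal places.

With v = 0.135 and u' = 0.431 (in units of c),
u = (u' + v)/(1 + u'v/c²):
u = (0.431 + 0.135) / (1 + 0.431·0.135) = 0.5660/1.0582 = 0.5349

0.535c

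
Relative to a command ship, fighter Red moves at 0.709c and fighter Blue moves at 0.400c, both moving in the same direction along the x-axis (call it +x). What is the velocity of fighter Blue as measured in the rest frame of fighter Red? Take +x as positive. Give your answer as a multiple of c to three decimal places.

-0.431c

β_A = 0.709, β_B = 0.400.
Transform to A's frame with the inverse velocity-addition law: u' = (u − v)/(1 − uv/c²), taking u = β_B and v = β_A.
u' = (0.400 − 0.709) / (1 − (0.709)(0.400)) = -0.3090/0.7164 = -0.4313.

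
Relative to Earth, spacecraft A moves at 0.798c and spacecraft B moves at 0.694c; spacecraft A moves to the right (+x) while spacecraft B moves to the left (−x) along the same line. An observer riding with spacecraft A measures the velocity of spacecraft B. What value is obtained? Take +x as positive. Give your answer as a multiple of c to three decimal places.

-0.960c

β_A = 0.798, β_B = -0.694.
Transform to A's frame with the inverse velocity-addition law: u' = (u − v)/(1 − uv/c²), taking u = β_B and v = β_A.
u' = (-0.694 − 0.798) / (1 − (0.798)(-0.694)) = -1.4920/1.5538 = -0.9602.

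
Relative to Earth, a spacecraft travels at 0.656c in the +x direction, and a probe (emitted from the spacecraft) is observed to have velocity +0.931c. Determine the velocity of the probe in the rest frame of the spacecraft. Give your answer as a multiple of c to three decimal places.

Invert the composition law: u' = (u − v)/(1 − uv/c²).
u' = (0.931 − 0.656) / (1 − (0.931)(0.656)) = 0.2750/0.3893 = 0.7065.

+0.706c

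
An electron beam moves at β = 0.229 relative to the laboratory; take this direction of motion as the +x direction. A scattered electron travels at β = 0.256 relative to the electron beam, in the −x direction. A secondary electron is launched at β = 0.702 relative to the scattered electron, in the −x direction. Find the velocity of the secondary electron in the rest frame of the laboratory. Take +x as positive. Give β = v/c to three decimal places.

β = -0.716

Apply u = (u' + v)/(1 + u'v/c²) successively, working outward toward the laboratory.
Start: velocity of the electron beam relative to the laboratory = 0.2290c.
Compose with the scattered electron (u' = -0.256 in the electron beam frame): u_1 = (-0.256 + 0.229) / (1 + (-0.256)·0.229) = -0.0270/0.9414 = -0.0287.
Compose with the secondary electron (u' = -0.702 in the scattered electron frame): u_2 = (-0.702 + (-0.029)) / (1 + (-0.702)·(-0.029)) = -0.7307/1.0201 = -0.7163.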